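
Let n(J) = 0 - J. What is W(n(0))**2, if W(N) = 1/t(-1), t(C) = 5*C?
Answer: 1/25 ≈ 0.040000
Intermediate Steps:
n(J) = -J
W(N) = -1/5 (W(N) = 1/(5*(-1)) = 1/(-5) = -1/5)
W(n(0))**2 = (-1/5)**2 = 1/25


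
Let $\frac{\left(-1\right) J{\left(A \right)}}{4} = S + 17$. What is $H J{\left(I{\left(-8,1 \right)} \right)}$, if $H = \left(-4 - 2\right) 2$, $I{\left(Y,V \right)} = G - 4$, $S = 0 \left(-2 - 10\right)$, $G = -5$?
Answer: $816$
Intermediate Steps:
$S = 0$ ($S = 0 \left(-2 - 10\right) = 0 \left(-12\right) = 0$)
$I{\left(Y,V \right)} = -9$ ($I{\left(Y,V \right)} = -5 - 4 = -9$)
$J{\left(A \right)} = -68$ ($J{\left(A \right)} = - 4 \left(0 + 17\right) = \left(-4\right) 17 = -68$)
$H = -12$ ($H = \left(-6\right) 2 = -12$)
$H J{\left(I{\left(-8,1 \right)} \right)} = \left(-12\right) \left(-68\right) = 816$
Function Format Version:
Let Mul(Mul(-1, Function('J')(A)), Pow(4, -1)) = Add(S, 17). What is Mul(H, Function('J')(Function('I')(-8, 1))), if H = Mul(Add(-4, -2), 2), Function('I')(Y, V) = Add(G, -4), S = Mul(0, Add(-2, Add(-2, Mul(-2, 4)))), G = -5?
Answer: 816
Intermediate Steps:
S = 0 (S = Mul(0, Add(-2, Add(-2, -8))) = Mul(0, Add(-2, -10)) = Mul(0, -12) = 0)
Function('I')(Y, V) = -9 (Function('I')(Y, V) = Add(-5, -4) = -9)
Function('J')(A) = -68 (Function('J')(A) = Mul(-4, Add(0, 17)) = Mul(-4, 17) = -68)
H = -12 (H = Mul(-6, 2) = -12)
Mul(H, Function('J')(Function('I')(-8, 1))) = Mul(-12, -68) = 816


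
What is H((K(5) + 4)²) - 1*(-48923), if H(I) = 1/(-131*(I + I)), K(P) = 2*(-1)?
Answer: 51271303/1048 ≈ 48923.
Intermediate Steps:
K(P) = -2
H(I) = -1/(262*I) (H(I) = 1/(-262*I) = -1/(262*I))
H((K(5) + 4)²) - 1*(-48923) = -1/(262*(-2 + 4)²) - 1*(-48923) = -1/(262*(2²)) + 48923 = -1/262/4 + 48923 = -1/262*¼ + 48923 = -1/1048 + 48923 = 51271303/1048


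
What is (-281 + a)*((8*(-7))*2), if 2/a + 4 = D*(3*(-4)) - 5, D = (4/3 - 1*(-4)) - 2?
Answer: 220336/7 ≈ 31477.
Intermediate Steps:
D = 10/3 (D = (4*(1/3) + 4) - 2 = (4/3 + 4) - 2 = 16/3 - 2 = 10/3 ≈ 3.3333)
a = -2/49 (a = 2/(-4 + (10*(3*(-4))/3 - 5)) = 2/(-4 + ((10/3)*(-12) - 5)) = 2/(-4 + (-40 - 5)) = 2/(-4 - 45) = 2/(-49) = 2*(-1/49) = -2/49 ≈ -0.040816)
(-281 + a)*((8*(-7))*2) = (-281 - 2/49)*((8*(-7))*2) = -(-110168)*2/7 = -13771/49*(-112) = 220336/7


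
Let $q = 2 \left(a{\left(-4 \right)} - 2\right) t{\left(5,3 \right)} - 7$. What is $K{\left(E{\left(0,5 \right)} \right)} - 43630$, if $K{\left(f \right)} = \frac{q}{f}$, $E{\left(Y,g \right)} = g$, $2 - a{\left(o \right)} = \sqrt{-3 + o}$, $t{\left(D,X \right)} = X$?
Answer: $- \frac{218157}{5} - \frac{6 i \sqrt{7}}{5} \approx -43631.0 - 3.1749 i$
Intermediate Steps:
$a{\left(o \right)} = 2 - \sqrt{-3 + o}$
$q = -7 - 6 i \sqrt{7}$ ($q = 2 \left(\left(2 - \sqrt{-3 - 4}\right) - 2\right) 3 - 7 = 2 \left(\left(2 - \sqrt{-7}\right) - 2\right) 3 - 7 = 2 \left(\left(2 - i \sqrt{7}\right) - 2\right) 3 - 7 = 2 - i \sqrt{7} \cdot 3 - 7 = 2 \left(- 3 i \sqrt{7}\right) - 7 = - 6 i \sqrt{7} - 7 = -7 - 6 i \sqrt{7} \approx -7.0 - 15.875 i$)
$K{\left(f \right)} = \frac{-7 - 6 i \sqrt{7}}{f}$
$K{\left(E{\left(0,5 \right)} \right)} - 43630 = \frac{-7 - 6 i \sqrt{7}}{5} - 43630 = \left(- \frac{7}{5} - \frac{6 i \sqrt{7}}{5}\right) - 43630 = - \frac{218157}{5} - \frac{6 i \sqrt{7}}{5}$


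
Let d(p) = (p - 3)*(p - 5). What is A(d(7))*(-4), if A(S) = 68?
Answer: -272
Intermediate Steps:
d(p) = (-5 + p)*(-3 + p) (d(p) = (-3 + p)*(-5 + p) = (-5 + p)*(-3 + p))
A(d(7))*(-4) = 68*(-4) = -272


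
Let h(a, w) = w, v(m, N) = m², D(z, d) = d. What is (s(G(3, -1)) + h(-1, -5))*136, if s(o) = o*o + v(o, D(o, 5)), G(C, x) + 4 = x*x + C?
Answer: -680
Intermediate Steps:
G(C, x) = -4 + C + x² (G(C, x) = -4 + (x*x + C) = -4 + (x² + C) = -4 + (C + x²) = -4 + C + x²)
s(o) = 2*o² (s(o) = o*o + o² = o² + o² = 2*o²)
(s(G(3, -1)) + h(-1, -5))*136 = (2*(-4 + 3 + (-1)²)² - 5)*136 = (2*(-4 + 3 + 1)² - 5)*136 = (2*0² - 5)*136 = (2*0 - 5)*136 = (0 - 5)*136 = -5*136 = -680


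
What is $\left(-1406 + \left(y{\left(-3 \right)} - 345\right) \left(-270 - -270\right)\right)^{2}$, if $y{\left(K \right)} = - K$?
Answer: $1976836$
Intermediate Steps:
$\left(-1406 + \left(y{\left(-3 \right)} - 345\right) \left(-270 - -270\right)\right)^{2} = \left(-1406 + \left(\left(-1\right) \left(-3\right) - 345\right) \left(-270 - -270\right)\right)^{2} = \left(-1406 + \left(3 - 345\right) \left(-270 + 270\right)\right)^{2} = \left(-1406 - 0\right)^{2} = \left(-1406 + 0\right)^{2} = \left(-1406\right)^{2} = 1976836$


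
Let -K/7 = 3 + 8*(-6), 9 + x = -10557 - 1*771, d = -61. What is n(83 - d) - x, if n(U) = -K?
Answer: 11022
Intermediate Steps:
x = -11337 (x = -9 + (-10557 - 1*771) = -9 + (-10557 - 771) = -9 - 11328 = -11337)
K = 315 (K = -7*(3 + 8*(-6)) = -7*(3 - 48) = -7*(-45) = 315)
n(U) = -315 (n(U) = -1*315 = -315)
n(83 - d) - x = -315 - 1*(-11337) = -315 + 11337 = 11022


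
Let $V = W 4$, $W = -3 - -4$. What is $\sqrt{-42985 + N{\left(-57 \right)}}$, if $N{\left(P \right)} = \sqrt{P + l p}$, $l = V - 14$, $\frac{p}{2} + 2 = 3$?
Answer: $\sqrt{-42985 + i \sqrt{77}} \approx 0.021 + 207.33 i$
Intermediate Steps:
$p = 2$ ($p = -4 + 2 \cdot 3 = -4 + 6 = 2$)
$W = 1$ ($W = -3 + 4 = 1$)
$V = 4$ ($V = 1 \cdot 4 = 4$)
$l = -10$ ($l = 4 - 14 = -10$)
$N{\left(P \right)} = \sqrt{-20 + P}$ ($N{\left(P \right)} = \sqrt{P - 20} = \sqrt{-20 + P}$)
$\sqrt{-42985 + N{\left(-57 \right)}} = \sqrt{-42985 + \sqrt{-20 - 57}} = \sqrt{-42985 + \sqrt{-77}} = \sqrt{-42985 + i \sqrt{77}}$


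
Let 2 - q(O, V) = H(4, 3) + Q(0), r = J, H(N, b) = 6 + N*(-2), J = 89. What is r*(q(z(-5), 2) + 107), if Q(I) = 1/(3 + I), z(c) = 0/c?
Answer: 29548/3 ≈ 9849.3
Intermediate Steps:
H(N, b) = 6 - 2*N
z(c) = 0
r = 89
q(O, V) = 11/3 (q(O, V) = 2 - ((6 - 2*4) + 1/(3 + 0)) = 2 - ((6 - 8) + 1/3) = 2 - (-2 + ⅓) = 2 - 1*(-5/3) = 2 + 5/3 = 11/3)
r*(q(z(-5), 2) + 107) = 89*(11/3 + 107) = 89*(332/3) = 29548/3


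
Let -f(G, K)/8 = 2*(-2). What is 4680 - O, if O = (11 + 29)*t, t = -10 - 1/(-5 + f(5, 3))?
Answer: 137200/27 ≈ 5081.5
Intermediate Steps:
f(G, K) = 32 (f(G, K) = -16*(-2) = -8*(-4) = 32)
t = -271/27 (t = -10 - 1/(-5 + 32) = -10 - 1/27 = -271/27 ≈ -10.037)
O = -10840/27 (O = (11 + 29)*(-271/27) = 40*(-271/27) = -10840/27 ≈ -401.48)
4680 - O = 4680 - 1*(-10840/27) = 4680 + 10840/27 = 137200/27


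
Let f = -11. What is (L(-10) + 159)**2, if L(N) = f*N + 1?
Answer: 72900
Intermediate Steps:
L(N) = 1 - 11*N (L(N) = -11*N + 1 = 1 - 11*N)
(L(-10) + 159)**2 = ((1 - 11*(-10)) + 159)**2 = ((1 + 110) + 159)**2 = (111 + 159)**2 = 270**2 = 72900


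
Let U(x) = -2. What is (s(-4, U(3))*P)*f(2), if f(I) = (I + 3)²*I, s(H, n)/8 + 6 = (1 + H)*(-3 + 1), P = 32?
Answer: 0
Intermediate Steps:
s(H, n) = -64 - 16*H (s(H, n) = -48 + 8*((1 + H)*(-3 + 1)) = -48 + 8*((1 + H)*(-2)) = -48 + 8*(-2 - 2*H) = -48 + (-16 - 16*H) = -64 - 16*H)
f(I) = I*(3 + I)² (f(I) = (3 + I)²*I = I*(3 + I)²)
(s(-4, U(3))*P)*f(2) = ((-64 - 16*(-4))*32)*(2*(3 + 2)²) = ((-64 + 64)*32)*(2*5²) = (0*32)*(2*25) = 0*50 = 0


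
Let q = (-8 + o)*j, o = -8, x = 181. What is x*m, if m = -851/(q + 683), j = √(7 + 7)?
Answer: -105203173/462905 - 2464496*√14/462905 ≈ -247.19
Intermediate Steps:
j = √14 ≈ 3.7417
q = -16*√14 (q = (-8 - 8)*√14 = -16*√14 ≈ -59.867)
m = -851/(683 - 16*√14) (m = -851/(-16*√14 + 683) = -851/(683 - 16*√14) ≈ -1.3657)
x*m = 181*(-581233/462905 - 13616*√14/462905) = -105203173/462905 - 2464496*√14/462905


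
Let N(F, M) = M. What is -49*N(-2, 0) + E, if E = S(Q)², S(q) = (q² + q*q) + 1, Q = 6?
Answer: 5329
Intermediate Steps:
S(q) = 1 + 2*q² (S(q) = (q² + q²) + 1 = 2*q² + 1 = 1 + 2*q²)
E = 5329 (E = (1 + 2*6²)² = (1 + 2*36)² = (1 + 72)² = 73² = 5329)
-49*N(-2, 0) + E = -49*0 + 5329 = 0 + 5329 = 5329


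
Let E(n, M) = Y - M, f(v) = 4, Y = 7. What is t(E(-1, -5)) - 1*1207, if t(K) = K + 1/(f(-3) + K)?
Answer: -19119/16 ≈ -1194.9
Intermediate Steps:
E(n, M) = 7 - M
t(K) = K + 1/(4 + K)
t(E(-1, -5)) - 1*1207 = (1 + (7 - 1*(-5))² + 4*(7 - 1*(-5)))/(4 + (7 - 1*(-5))) - 1*1207 = (1 + (7 + 5)² + 4*(7 + 5))/(4 + (7 + 5)) - 1207 = (1 + 12² + 4*12)/(4 + 12) - 1207 = (1 + 144 + 48)/16 - 1207 = (1/16)*193 - 1207 = 193/16 - 1207 = -19119/16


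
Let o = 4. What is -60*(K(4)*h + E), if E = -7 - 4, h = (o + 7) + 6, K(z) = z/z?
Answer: -360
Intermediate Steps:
K(z) = 1
h = 17 (h = (4 + 7) + 6 = 11 + 6 = 17)
E = -11
-60*(K(4)*h + E) = -60*(1*17 - 11) = -60*(17 - 11) = -60*6 = -360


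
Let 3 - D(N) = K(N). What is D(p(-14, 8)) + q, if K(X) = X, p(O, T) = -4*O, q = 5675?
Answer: 5622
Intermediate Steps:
D(N) = 3 - N
D(p(-14, 8)) + q = (3 - (-4)*(-14)) + 5675 = (3 - 1*56) + 5675 = (3 - 56) + 5675 = -53 + 5675 = 5622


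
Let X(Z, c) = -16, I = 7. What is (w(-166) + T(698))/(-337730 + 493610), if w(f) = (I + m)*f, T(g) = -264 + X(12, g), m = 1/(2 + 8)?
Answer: -2431/259800 ≈ -0.0093572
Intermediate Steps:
m = ⅒ (m = 1/10 = ⅒ ≈ 0.10000)
T(g) = -280 (T(g) = -264 - 16 = -280)
w(f) = 71*f/10 (w(f) = (7 + ⅒)*f = 71*f/10)
(w(-166) + T(698))/(-337730 + 493610) = ((71/10)*(-166) - 280)/(-337730 + 493610) = (-5893/5 - 280)/155880 = -7293/5*1/155880 = -2431/259800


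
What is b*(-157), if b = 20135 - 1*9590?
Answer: -1655565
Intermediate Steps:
b = 10545 (b = 20135 - 9590 = 10545)
b*(-157) = 10545*(-157) = -1655565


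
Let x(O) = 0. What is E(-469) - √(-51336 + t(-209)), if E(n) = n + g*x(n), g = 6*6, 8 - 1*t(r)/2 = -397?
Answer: -469 - 3*I*√5614 ≈ -469.0 - 224.78*I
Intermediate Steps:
t(r) = 810 (t(r) = 16 - 2*(-397) = 16 + 794 = 810)
g = 36
E(n) = n (E(n) = n + 36*0 = n + 0 = n)
E(-469) - √(-51336 + t(-209)) = -469 - √(-51336 + 810) = -469 - √(-50526) = -469 - 3*I*√5614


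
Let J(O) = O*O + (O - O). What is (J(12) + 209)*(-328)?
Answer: -115784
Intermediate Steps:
J(O) = O² (J(O) = O² + 0 = O²)
(J(12) + 209)*(-328) = (12² + 209)*(-328) = (144 + 209)*(-328) = 353*(-328) = -115784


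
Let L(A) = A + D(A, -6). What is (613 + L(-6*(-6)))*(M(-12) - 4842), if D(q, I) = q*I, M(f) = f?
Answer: -2101782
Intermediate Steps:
D(q, I) = I*q
L(A) = -5*A (L(A) = A - 6*A = -5*A)
(613 + L(-6*(-6)))*(M(-12) - 4842) = (613 - (-30)*(-6))*(-12 - 4842) = (613 - 5*36)*(-4854) = (613 - 180)*(-4854) = 433*(-4854) = -2101782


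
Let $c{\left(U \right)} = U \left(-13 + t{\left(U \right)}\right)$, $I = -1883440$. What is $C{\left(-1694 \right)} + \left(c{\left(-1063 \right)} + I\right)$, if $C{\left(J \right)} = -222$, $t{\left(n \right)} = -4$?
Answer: $-1865591$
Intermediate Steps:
$c{\left(U \right)} = - 17 U$ ($c{\left(U \right)} = U \left(-13 - 4\right) = U \left(-17\right) = - 17 U$)
$C{\left(-1694 \right)} + \left(c{\left(-1063 \right)} + I\right) = -222 - 1865369 = -1865591$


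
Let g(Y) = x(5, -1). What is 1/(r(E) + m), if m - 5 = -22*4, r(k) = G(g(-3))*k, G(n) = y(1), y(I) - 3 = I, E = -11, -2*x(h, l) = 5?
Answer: -1/127 ≈ -0.0078740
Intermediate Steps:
x(h, l) = -5/2 (x(h, l) = -1/2*5 = -5/2)
g(Y) = -5/2
y(I) = 3 + I
G(n) = 4 (G(n) = 3 + 1 = 4)
r(k) = 4*k
m = -83 (m = 5 - 22*4 = 5 - 88 = -83)
1/(r(E) + m) = 1/(4*(-11) - 83) = 1/(-44 - 83) = 1/(-127) = -1/127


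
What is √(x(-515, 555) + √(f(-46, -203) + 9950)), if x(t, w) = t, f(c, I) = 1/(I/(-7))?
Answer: √(-433115 + 29*√8367979)/29 ≈ 20.378*I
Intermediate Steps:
f(c, I) = -7/I (f(c, I) = 1/(I*(-⅐)) = 1/(-I/7) = -7/I)
√(x(-515, 555) + √(f(-46, -203) + 9950)) = √(-515 + √(-7/(-203) + 9950)) = √(-515 + √(-7*(-1/203) + 9950)) = √(-515 + √(1/29 + 9950)) = √(-515 + √(288551/29)) = √(-515 + √8367979/29)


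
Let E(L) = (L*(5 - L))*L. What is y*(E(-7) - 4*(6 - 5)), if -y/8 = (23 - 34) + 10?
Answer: 4672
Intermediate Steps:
y = 8 (y = -8*((23 - 34) + 10) = -8*(-11 + 10) = -8*(-1) = 8)
E(L) = L**2*(5 - L)
y*(E(-7) - 4*(6 - 5)) = 8*((-7)**2*(5 - 1*(-7)) - 4*(6 - 5)) = 8*(49*(5 + 7) - 4*1) = 8*(49*12 - 4) = 8*(588 - 4) = 8*584 = 4672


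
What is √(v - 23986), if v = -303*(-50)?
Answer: 94*I ≈ 94.0*I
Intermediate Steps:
v = 15150
√(v - 23986) = √(15150 - 23986) = √(-8836) = 94*I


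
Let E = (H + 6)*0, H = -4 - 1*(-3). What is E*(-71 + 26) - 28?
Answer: -28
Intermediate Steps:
H = -1 (H = -4 + 3 = -1)
E = 0 (E = (-1 + 6)*0 = 5*0 = 0)
E*(-71 + 26) - 28 = 0*(-71 + 26) - 28 = 0*(-45) - 28 = 0 - 28 = -28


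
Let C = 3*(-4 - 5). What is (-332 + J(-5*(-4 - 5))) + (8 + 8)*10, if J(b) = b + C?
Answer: -154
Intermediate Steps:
C = -27 (C = 3*(-9) = -27)
J(b) = -27 + b (J(b) = b - 27 = -27 + b)
(-332 + J(-5*(-4 - 5))) + (8 + 8)*10 = (-332 + (-27 - 5*(-4 - 5))) + (8 + 8)*10 = (-332 + (-27 - 5*(-9))) + 16*10 = (-332 + (-27 + 45)) + 160 = (-332 + 18) + 160 = -314 + 160 = -154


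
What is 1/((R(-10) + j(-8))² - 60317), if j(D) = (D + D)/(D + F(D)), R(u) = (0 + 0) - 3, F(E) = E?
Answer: -1/60313 ≈ -1.6580e-5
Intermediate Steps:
R(u) = -3 (R(u) = 0 - 3 = -3)
j(D) = 1 (j(D) = (D + D)/(D + D) = (2*D)/((2*D)) = (2*D)*(1/(2*D)) = 1)
1/((R(-10) + j(-8))² - 60317) = 1/((-3 + 1)² - 60317) = 1/((-2)² - 60317) = 1/(4 - 60317) = 1/(-60313) = -1/60313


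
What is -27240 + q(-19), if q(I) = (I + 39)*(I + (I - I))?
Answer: -27620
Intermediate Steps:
q(I) = I*(39 + I) (q(I) = (39 + I)*(I + 0) = (39 + I)*I = I*(39 + I))
-27240 + q(-19) = -27240 - 19*(39 - 19) = -27240 - 19*20 = -27240 - 380 = -27620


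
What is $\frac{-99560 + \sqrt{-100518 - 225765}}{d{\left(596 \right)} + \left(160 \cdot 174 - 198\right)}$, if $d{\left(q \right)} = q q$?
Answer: $- \frac{49780}{191429} + \frac{i \sqrt{326283}}{382858} \approx -0.26004 + 0.001492 i$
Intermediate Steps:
$d{\left(q \right)} = q^{2}$
$\frac{-99560 + \sqrt{-100518 - 225765}}{d{\left(596 \right)} + \left(160 \cdot 174 - 198\right)} = \frac{-99560 + \sqrt{-100518 - 225765}}{596^{2} + \left(160 \cdot 174 - 198\right)} = \frac{-99560 + \sqrt{-326283}}{355216 + \left(27840 - 198\right)} = \frac{-99560 + i \sqrt{326283}}{355216 + 27642} = \frac{-99560 + i \sqrt{326283}}{382858} = \left(-99560 + i \sqrt{326283}\right) \frac{1}{382858} = - \frac{49780}{191429} + \frac{i \sqrt{326283}}{382858}$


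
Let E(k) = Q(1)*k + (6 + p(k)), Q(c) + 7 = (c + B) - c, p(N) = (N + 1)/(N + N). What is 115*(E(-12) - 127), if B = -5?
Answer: 64745/24 ≈ 2697.7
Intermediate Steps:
p(N) = (1 + N)/(2*N) (p(N) = (1 + N)/((2*N)) = (1 + N)*(1/(2*N)) = (1 + N)/(2*N))
Q(c) = -12 (Q(c) = -7 + ((c - 5) - c) = -7 + ((-5 + c) - c) = -7 - 5 = -12)
E(k) = 6 - 12*k + (1 + k)/(2*k) (E(k) = -12*k + (6 + (1 + k)/(2*k)) = 6 - 12*k + (1 + k)/(2*k))
115*(E(-12) - 127) = 115*((13/2 + (1/2)/(-12) - 12*(-12)) - 127) = 115*((13/2 + (1/2)*(-1/12) + 144) - 127) = 115*((13/2 - 1/24 + 144) - 127) = 115*(3611/24 - 127) = 115*(563/24) = 64745/24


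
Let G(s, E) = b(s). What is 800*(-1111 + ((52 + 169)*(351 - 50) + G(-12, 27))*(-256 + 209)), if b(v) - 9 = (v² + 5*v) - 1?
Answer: -2505537600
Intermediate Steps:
b(v) = 8 + v² + 5*v (b(v) = 9 + ((v² + 5*v) - 1) = 9 + (-1 + v² + 5*v) = 8 + v² + 5*v)
G(s, E) = 8 + s² + 5*s
800*(-1111 + ((52 + 169)*(351 - 50) + G(-12, 27))*(-256 + 209)) = 800*(-1111 + ((52 + 169)*(351 - 50) + (8 + (-12)² + 5*(-12)))*(-256 + 209)) = 800*(-1111 + (221*301 + (8 + 144 - 60))*(-47)) = 800*(-1111 + (66521 + 92)*(-47)) = 800*(-1111 + 66613*(-47)) = 800*(-1111 - 3130811) = 800*(-3131922) = -2505537600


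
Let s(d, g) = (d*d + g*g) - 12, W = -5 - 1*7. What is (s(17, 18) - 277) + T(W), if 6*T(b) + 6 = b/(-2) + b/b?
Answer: 1945/6 ≈ 324.17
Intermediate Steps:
W = -12 (W = -5 - 7 = -12)
s(d, g) = -12 + d² + g² (s(d, g) = (d² + g²) - 12 = -12 + d² + g²)
T(b) = -⅚ - b/12 (T(b) = -1 + (b/(-2) + b/b)/6 = -1 + (b*(-½) + 1)/6 = -1 + (-b/2 + 1)/6 = -1 + (1 - b/2)/6 = -1 + (⅙ - b/12) = -⅚ - b/12)
(s(17, 18) - 277) + T(W) = ((-12 + 17² + 18²) - 277) + (-⅚ - 1/12*(-12)) = ((-12 + 289 + 324) - 277) + (-⅚ + 1) = (601 - 277) + ⅙ = 324 + ⅙ = 1945/6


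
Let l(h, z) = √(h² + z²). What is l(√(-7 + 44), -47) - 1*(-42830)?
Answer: 42830 + √2246 ≈ 42877.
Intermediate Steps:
l(√(-7 + 44), -47) - 1*(-42830) = √((√(-7 + 44))² + (-47)²) - 1*(-42830) = √((√37)² + 2209) + 42830 = √(37 + 2209) + 42830 = √2246 + 42830 = 42830 + √2246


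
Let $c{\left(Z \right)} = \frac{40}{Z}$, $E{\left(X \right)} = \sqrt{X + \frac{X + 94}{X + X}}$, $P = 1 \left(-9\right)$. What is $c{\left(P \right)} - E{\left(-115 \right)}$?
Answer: $- \frac{40}{9} - \frac{i \sqrt{6078670}}{230} \approx -4.4444 - 10.72 i$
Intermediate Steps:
$P = -9$
$E{\left(X \right)} = \sqrt{X + \frac{94 + X}{2 X}}$
$c{\left(P \right)} - E{\left(-115 \right)} = \frac{40}{-9} - \frac{\sqrt{2 + 4 \left(-115\right) + \frac{188}{-115}}}{2} = 40 \left(- \frac{1}{9}\right) - \frac{\sqrt{2 - 460 + 188 \left(- \frac{1}{115}\right)}}{2} = - \frac{40}{9} - \frac{\sqrt{2 - 460 - \frac{188}{115}}}{2} = - \frac{40}{9} - \frac{\sqrt{- \frac{52858}{115}}}{2} = - \frac{40}{9} - \frac{\frac{1}{115} i \sqrt{6078670}}{2} = - \frac{40}{9} - \frac{i \sqrt{6078670}}{230}$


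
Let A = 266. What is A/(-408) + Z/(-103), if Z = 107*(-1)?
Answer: 8129/21012 ≈ 0.38687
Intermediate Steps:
Z = -107
A/(-408) + Z/(-103) = 266/(-408) - 107/(-103) = 266*(-1/408) - 107*(-1/103) = -133/204 + 107/103 = 8129/21012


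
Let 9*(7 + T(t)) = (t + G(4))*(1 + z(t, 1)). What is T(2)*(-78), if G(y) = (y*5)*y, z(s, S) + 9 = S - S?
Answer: 18694/3 ≈ 6231.3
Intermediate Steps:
z(s, S) = -9 (z(s, S) = -9 + (S - S) = -9 + 0 = -9)
G(y) = 5*y**2 (G(y) = (5*y)*y = 5*y**2)
T(t) = -703/9 - 8*t/9 (T(t) = -7 + ((t + 5*4**2)*(1 - 9))/9 = -7 + ((t + 5*16)*(-8))/9 = -7 + ((t + 80)*(-8))/9 = -7 + ((80 + t)*(-8))/9 = -7 + (-640 - 8*t)/9 = -7 + (-640/9 - 8*t/9) = -703/9 - 8*t/9)
T(2)*(-78) = (-703/9 - 8/9*2)*(-78) = (-703/9 - 16/9)*(-78) = -719/9*(-78) = 18694/3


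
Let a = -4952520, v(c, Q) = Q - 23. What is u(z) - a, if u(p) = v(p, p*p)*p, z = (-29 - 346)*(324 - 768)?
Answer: 4615754626123020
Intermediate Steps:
v(c, Q) = -23 + Q
z = 166500 (z = -375*(-444) = 166500)
u(p) = p*(-23 + p²) (u(p) = (-23 + p*p)*p = (-23 + p²)*p = p*(-23 + p²))
u(z) - a = 166500*(-23 + 166500²) - 1*(-4952520) = 166500*(-23 + 27722250000) + 4952520 = 166500*27722249977 + 4952520 = 4615754621170500 + 4952520 = 4615754626123020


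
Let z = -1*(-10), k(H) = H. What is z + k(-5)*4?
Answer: -10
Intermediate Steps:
z = 10
z + k(-5)*4 = 10 - 5*4 = 10 - 20 = -10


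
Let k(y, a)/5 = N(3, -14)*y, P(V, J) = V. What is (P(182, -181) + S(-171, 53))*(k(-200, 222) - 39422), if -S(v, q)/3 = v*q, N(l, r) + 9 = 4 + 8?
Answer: -1161132562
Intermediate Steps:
N(l, r) = 3 (N(l, r) = -9 + (4 + 8) = -9 + 12 = 3)
k(y, a) = 15*y (k(y, a) = 5*(3*y) = 15*y)
S(v, q) = -3*q*v (S(v, q) = -3*v*q = -3*q*v)
(P(182, -181) + S(-171, 53))*(k(-200, 222) - 39422) = (182 - 3*53*(-171))*(15*(-200) - 39422) = (182 + 27189)*(-3000 - 39422) = 27371*(-42422) = -1161132562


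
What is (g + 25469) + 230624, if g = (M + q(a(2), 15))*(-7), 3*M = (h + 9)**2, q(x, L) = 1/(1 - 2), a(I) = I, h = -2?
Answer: 767957/3 ≈ 2.5599e+5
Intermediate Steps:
q(x, L) = -1 (q(x, L) = 1/(-1) = -1)
M = 49/3 (M = (-2 + 9)**2/3 = (1/3)*7**2 = (1/3)*49 = 49/3 ≈ 16.333)
g = -322/3 (g = (49/3 - 1)*(-7) = (46/3)*(-7) = -322/3 ≈ -107.33)
(g + 25469) + 230624 = (-322/3 + 25469) + 230624 = 76085/3 + 230624 = 767957/3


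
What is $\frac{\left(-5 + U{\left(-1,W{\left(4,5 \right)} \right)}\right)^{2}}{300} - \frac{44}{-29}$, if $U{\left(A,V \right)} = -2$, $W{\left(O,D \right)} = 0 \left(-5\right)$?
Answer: $\frac{14621}{8700} \approx 1.6806$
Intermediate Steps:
$W{\left(O,D \right)} = 0$
$\frac{\left(-5 + U{\left(-1,W{\left(4,5 \right)} \right)}\right)^{2}}{300} - \frac{44}{-29} = \frac{\left(-5 - 2\right)^{2}}{300} - \frac{44}{-29} = \left(-7\right)^{2} \cdot \frac{1}{300} - - \frac{44}{29} = 49 \cdot \frac{1}{300} + \frac{44}{29} = \frac{49}{300} + \frac{44}{29} = \frac{14621}{8700}$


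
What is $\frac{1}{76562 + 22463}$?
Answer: $\frac{1}{99025} \approx 1.0098 \cdot 10^{-5}$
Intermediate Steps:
$\frac{1}{76562 + 22463} = \frac{1}{99025}$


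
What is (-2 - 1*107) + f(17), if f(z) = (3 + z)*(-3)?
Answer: -169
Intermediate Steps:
f(z) = -9 - 3*z
(-2 - 1*107) + f(17) = (-2 - 1*107) + (-9 - 3*17) = (-2 - 107) + (-9 - 51) = -109 - 60 = -169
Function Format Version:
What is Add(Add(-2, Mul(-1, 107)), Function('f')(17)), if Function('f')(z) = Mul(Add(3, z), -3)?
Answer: -169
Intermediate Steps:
Function('f')(z) = Add(-9, Mul(-3, z))
Add(Add(-2, Mul(-1, 107)), Function('f')(17)) = Add(Add(-2, Mul(-1, 107)), Add(-9, Mul(-3, 17))) = Add(Add(-2, -107), Add(-9, -51)) = Add(-109, -60) = -169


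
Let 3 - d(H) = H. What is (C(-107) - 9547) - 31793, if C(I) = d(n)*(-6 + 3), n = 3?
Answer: -41340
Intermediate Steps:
d(H) = 3 - H
C(I) = 0 (C(I) = (3 - 1*3)*(-6 + 3) = (3 - 3)*(-3) = 0*(-3) = 0)
(C(-107) - 9547) - 31793 = (0 - 9547) - 31793 = -9547 - 31793 = -41340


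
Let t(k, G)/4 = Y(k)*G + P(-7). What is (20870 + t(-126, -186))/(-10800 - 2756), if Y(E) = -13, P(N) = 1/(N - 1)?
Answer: -61083/27112 ≈ -2.2530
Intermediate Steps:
P(N) = 1/(-1 + N)
t(k, G) = -½ - 52*G (t(k, G) = 4*(-13*G + 1/(-1 - 7)) = 4*(-13*G + 1/(-8)) = 4*(-13*G - ⅛) = 4*(-⅛ - 13*G) = -½ - 52*G)
(20870 + t(-126, -186))/(-10800 - 2756) = (20870 + (-½ - 52*(-186)))/(-10800 - 2756) = (20870 + (-½ + 9672))/(-13556) = (20870 + 19343/2)*(-1/13556) = (61083/2)*(-1/13556) = -61083/27112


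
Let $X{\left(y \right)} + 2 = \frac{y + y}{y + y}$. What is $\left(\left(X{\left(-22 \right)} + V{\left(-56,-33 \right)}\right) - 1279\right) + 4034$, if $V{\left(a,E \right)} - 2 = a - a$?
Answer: $2756$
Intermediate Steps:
$X{\left(y \right)} = -1$ ($X{\left(y \right)} = -2 + \frac{y + y}{y + y} = -2 + \frac{2 y}{2 y} = -2 + 2 y \frac{1}{2 y} = -2 + 1 = -1$)
$V{\left(a,E \right)} = 2$ ($V{\left(a,E \right)} = 2 + \left(a - a\right) = 2 + 0 = 2$)
$\left(\left(X{\left(-22 \right)} + V{\left(-56,-33 \right)}\right) - 1279\right) + 4034 = \left(\left(-1 + 2\right) - 1279\right) + 4034 = \left(1 - 1279\right) + 4034 = -1278 + 4034 = 2756$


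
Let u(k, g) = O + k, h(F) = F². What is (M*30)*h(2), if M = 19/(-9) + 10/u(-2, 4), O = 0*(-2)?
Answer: -2560/3 ≈ -853.33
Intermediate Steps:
O = 0
u(k, g) = k (u(k, g) = 0 + k = k)
M = -64/9 (M = 19/(-9) + 10/(-2) = 19*(-⅑) + 10*(-½) = -19/9 - 5 = -64/9 ≈ -7.1111)
(M*30)*h(2) = -64/9*30*2² = -640/3*4 = -2560/3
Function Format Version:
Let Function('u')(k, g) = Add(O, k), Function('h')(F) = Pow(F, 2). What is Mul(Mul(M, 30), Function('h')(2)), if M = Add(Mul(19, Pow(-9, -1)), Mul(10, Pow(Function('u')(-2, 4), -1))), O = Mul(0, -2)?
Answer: Rational(-2560, 3) ≈ -853.33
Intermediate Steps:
O = 0
Function('u')(k, g) = k (Function('u')(k, g) = Add(0, k) = k)
M = Rational(-64, 9) (M = Add(Mul(19, Pow(-9, -1)), Mul(10, Pow(-2, -1))) = Add(Mul(19, Rational(-1, 9)), Mul(10, Rational(-1, 2))) = Add(Rational(-19, 9), -5) = Rational(-64, 9) ≈ -7.1111)
Mul(Mul(M, 30), Function('h')(2)) = Mul(Mul(Rational(-64, 9), 30), Pow(2, 2)) = Mul(Rational(-640, 3), 4) = Rational(-2560, 3)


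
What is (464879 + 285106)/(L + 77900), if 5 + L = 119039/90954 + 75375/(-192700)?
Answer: 262897278949260/27305379155971 ≈ 9.6280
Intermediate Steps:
L = -1431020429/350536716 (L = -5 + (119039/90954 + 75375/(-192700)) = -5 + (119039*(1/90954) + 75375*(-1/192700)) = -5 + (119039/90954 - 3015/7708) = -5 + 321663151/350536716 = -1431020429/350536716 ≈ -4.0824)
(464879 + 285106)/(L + 77900) = (464879 + 285106)/(-1431020429/350536716 + 77900) = 749985/(27305379155971/350536716) = 749985*(350536716/27305379155971) = 262897278949260/27305379155971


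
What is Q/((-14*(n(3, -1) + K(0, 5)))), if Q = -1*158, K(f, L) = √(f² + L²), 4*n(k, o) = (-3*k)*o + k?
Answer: 79/56 ≈ 1.4107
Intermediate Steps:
n(k, o) = k/4 - 3*k*o/4 (n(k, o) = ((-3*k)*o + k)/4 = (-3*k*o + k)/4 = (k - 3*k*o)/4 = k/4 - 3*k*o/4)
K(f, L) = √(L² + f²)
Q = -158
Q/((-14*(n(3, -1) + K(0, 5)))) = -158*(-1/(14*((¼)*3*(1 - 3*(-1)) + √(5² + 0²)))) = -158*(-1/(14*((¼)*3*(1 + 3) + √(25 + 0)))) = -158*(-1/(14*((¼)*3*4 + √25))) = -158*(-1/(14*(3 + 5))) = -158/((-14*8)) = -158/(-112) = -158*(-1/112) = 79/56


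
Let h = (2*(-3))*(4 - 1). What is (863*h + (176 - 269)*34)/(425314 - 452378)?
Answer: 2337/3383 ≈ 0.69081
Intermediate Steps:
h = -18 (h = -6*3 = -18)
(863*h + (176 - 269)*34)/(425314 - 452378) = (863*(-18) + (176 - 269)*34)/(425314 - 452378) = (-15534 - 93*34)/(-27064) = (-15534 - 3162)*(-1/27064) = -18696*(-1/27064) = 2337/3383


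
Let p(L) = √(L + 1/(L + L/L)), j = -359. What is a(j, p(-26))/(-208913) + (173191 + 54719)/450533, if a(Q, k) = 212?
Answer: 47517848834/94122200629 ≈ 0.50485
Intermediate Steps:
p(L) = √(L + 1/(1 + L)) (p(L) = √(L + 1/(L + 1)) = √(L + 1/(1 + L)))
a(j, p(-26))/(-208913) + (173191 + 54719)/450533 = 212/(-208913) + (173191 + 54719)/450533 = 212*(-1/208913) + 227910*(1/450533) = -212/208913 + 227910/450533 = 47517848834/94122200629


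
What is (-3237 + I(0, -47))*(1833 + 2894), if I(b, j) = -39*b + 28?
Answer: -15168943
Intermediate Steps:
I(b, j) = 28 - 39*b
(-3237 + I(0, -47))*(1833 + 2894) = (-3237 + (28 - 39*0))*(1833 + 2894) = (-3237 + (28 + 0))*4727 = (-3237 + 28)*4727 = -3209*4727 = -15168943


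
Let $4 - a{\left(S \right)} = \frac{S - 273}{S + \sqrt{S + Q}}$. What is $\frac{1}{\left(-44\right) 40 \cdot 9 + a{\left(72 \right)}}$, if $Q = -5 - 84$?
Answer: $\frac{- \sqrt{17} + 72 i}{- 1139991 i + 15836 \sqrt{17}} \approx -6.3158 \cdot 10^{-5} + 6.3562 \cdot 10^{-10} i$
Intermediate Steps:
$Q = -89$
$a{\left(S \right)} = 4 - \frac{-273 + S}{S + \sqrt{-89 + S}}$ ($a{\left(S \right)} = 4 - \frac{S - 273}{S + \sqrt{S - 89}} = 4 - \frac{-273 + S}{S + \sqrt{-89 + S}}$)
$\frac{1}{\left(-44\right) 40 \cdot 9 + a{\left(72 \right)}} = \frac{1}{\left(-44\right) 40 \cdot 9 + \frac{273 + 3 \cdot 72 + 4 \sqrt{-89 + 72}}{72 + \sqrt{-89 + 72}}} = \frac{1}{\left(-1760\right) 9 + \frac{273 + 216 + 4 \sqrt{-17}}{72 + \sqrt{-17}}} = \frac{1}{-15840 + \frac{273 + 216 + 4 i \sqrt{17}}{72 + i \sqrt{17}}} = \frac{1}{-15840 + \frac{489 + 4 i \sqrt{17}}{72 + i \sqrt{17}}}$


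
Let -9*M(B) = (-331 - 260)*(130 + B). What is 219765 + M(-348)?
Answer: 616349/3 ≈ 2.0545e+5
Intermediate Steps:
M(B) = 25610/3 + 197*B/3 (M(B) = -(-331 - 260)*(130 + B)/9 = -(-197)*(130 + B)/3 = -(-76830 - 591*B)/9 = 25610/3 + 197*B/3)
219765 + M(-348) = 219765 + (25610/3 + (197/3)*(-348)) = 219765 + (25610/3 - 22852) = 219765 - 42946/3 = 616349/3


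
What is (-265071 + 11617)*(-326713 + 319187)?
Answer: 1907494804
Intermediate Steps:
(-265071 + 11617)*(-326713 + 319187) = -253454*(-7526) = 1907494804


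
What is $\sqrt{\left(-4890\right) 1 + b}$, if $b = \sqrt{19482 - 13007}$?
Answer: $\sqrt{-4890 + 5 \sqrt{259}} \approx 69.351 i$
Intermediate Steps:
$b = 5 \sqrt{259}$ ($b = \sqrt{6475} = 5 \sqrt{259} \approx 80.467$)
$\sqrt{\left(-4890\right) 1 + b} = \sqrt{\left(-4890\right) 1 + 5 \sqrt{259}} = \sqrt{-4890 + 5 \sqrt{259}}$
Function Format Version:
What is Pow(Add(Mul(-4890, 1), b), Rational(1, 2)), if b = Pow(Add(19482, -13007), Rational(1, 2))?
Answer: Pow(Add(-4890, Mul(5, Pow(259, Rational(1, 2)))), Rational(1, 2)) ≈ Mul(69.351, I)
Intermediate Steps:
b = Mul(5, Pow(259, Rational(1, 2))) (b = Pow(6475, Rational(1, 2)) = Mul(5, Pow(259, Rational(1, 2))) ≈ 80.467)
Pow(Add(Mul(-4890, 1), b), Rational(1, 2)) = Pow(Add(Mul(-4890, 1), Mul(5, Pow(259, Rational(1, 2)))), Rational(1, 2)) = Pow(Add(-4890, Mul(5, Pow(259, Rational(1, 2)))), Rational(1, 2))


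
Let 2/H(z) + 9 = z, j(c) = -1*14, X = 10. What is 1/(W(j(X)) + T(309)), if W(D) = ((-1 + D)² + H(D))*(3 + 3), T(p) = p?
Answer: 23/38145 ≈ 0.00060296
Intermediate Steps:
j(c) = -14
H(z) = 2/(-9 + z)
W(D) = 6*(-1 + D)² + 12/(-9 + D) (W(D) = ((-1 + D)² + 2/(-9 + D))*(3 + 3) = ((-1 + D)² + 2/(-9 + D))*6 = 6*(-1 + D)² + 12/(-9 + D))
1/(W(j(X)) + T(309)) = 1/(6*(2 + (-1 - 14)²*(-9 - 14))/(-9 - 14) + 309) = 1/(6*(2 + (-15)²*(-23))/(-23) + 309) = 1/(6*(-1/23)*(2 + 225*(-23)) + 309) = 1/(6*(-1/23)*(2 - 5175) + 309) = 1/(6*(-1/23)*(-5173) + 309) = 1/(31038/23 + 309) = 1/(38145/23) = 23/38145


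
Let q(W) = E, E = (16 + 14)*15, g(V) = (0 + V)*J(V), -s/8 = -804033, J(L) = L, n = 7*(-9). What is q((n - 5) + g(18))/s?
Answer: 25/357348 ≈ 6.9960e-5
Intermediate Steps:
n = -63
s = 6432264 (s = -8*(-804033) = 6432264)
g(V) = V² (g(V) = (0 + V)*V = V*V = V²)
E = 450 (E = 30*15 = 450)
q(W) = 450
q((n - 5) + g(18))/s = 450/6432264 = 450*(1/6432264) = 25/357348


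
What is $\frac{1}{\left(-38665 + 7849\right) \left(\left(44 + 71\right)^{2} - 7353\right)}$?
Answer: $- \frac{1}{180951552} \approx -5.5263 \cdot 10^{-9}$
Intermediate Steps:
$\frac{1}{\left(-38665 + 7849\right) \left(\left(44 + 71\right)^{2} - 7353\right)} = \frac{1}{\left(-30816\right) \left(115^{2} - 7353\right)} = \frac{1}{\left(-30816\right) \left(13225 - 7353\right)} = \frac{1}{\left(-30816\right) 5872} = \frac{1}{-180951552} = - \frac{1}{180951552}$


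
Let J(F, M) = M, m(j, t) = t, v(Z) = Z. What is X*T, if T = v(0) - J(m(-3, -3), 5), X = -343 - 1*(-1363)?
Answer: -5100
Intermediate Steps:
X = 1020 (X = -343 + 1363 = 1020)
T = -5 (T = 0 - 1*5 = 0 - 5 = -5)
X*T = 1020*(-5) = -5100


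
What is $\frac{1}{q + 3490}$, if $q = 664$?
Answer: $\frac{1}{4154} \approx 0.00024073$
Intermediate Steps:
$\frac{1}{q + 3490} = \frac{1}{664 + 3490} = \frac{1}{4154}$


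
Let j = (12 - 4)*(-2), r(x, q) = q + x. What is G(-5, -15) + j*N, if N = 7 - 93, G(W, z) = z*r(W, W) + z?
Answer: 1511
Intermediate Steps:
G(W, z) = z + 2*W*z (G(W, z) = z*(W + W) + z = z*(2*W) + z = 2*W*z + z = z + 2*W*z)
j = -16 (j = 8*(-2) = -16)
N = -86
G(-5, -15) + j*N = -15*(1 + 2*(-5)) - 16*(-86) = -15*(1 - 10) + 1376 = -15*(-9) + 1376 = 135 + 1376 = 1511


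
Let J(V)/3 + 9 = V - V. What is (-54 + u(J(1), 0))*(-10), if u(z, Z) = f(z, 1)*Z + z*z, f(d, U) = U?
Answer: -6750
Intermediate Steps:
J(V) = -27 (J(V) = -27 + 3*(V - V) = -27 + 3*0 = -27 + 0 = -27)
u(z, Z) = Z + z² (u(z, Z) = 1*Z + z*z = Z + z²)
(-54 + u(J(1), 0))*(-10) = (-54 + (0 + (-27)²))*(-10) = (-54 + (0 + 729))*(-10) = (-54 + 729)*(-10) = 675*(-10) = -6750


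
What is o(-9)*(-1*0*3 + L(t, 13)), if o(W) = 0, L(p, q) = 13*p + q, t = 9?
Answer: 0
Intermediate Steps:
L(p, q) = q + 13*p
o(-9)*(-1*0*3 + L(t, 13)) = 0*(-1*0*3 + (13 + 13*9)) = 0*(0*3 + (13 + 117)) = 0*(0 + 130) = 0*130 = 0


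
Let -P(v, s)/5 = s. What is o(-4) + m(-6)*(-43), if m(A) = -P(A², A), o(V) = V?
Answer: 1286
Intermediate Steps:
P(v, s) = -5*s
m(A) = 5*A (m(A) = -(-5)*A = 5*A)
o(-4) + m(-6)*(-43) = -4 + (5*(-6))*(-43) = -4 - 30*(-43) = -4 + 1290 = 1286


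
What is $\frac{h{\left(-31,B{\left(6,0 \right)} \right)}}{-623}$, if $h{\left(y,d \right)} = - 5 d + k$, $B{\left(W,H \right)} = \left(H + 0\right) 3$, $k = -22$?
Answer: $\frac{22}{623} \approx 0.035313$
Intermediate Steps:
$B{\left(W,H \right)} = 3 H$ ($B{\left(W,H \right)} = H 3 = 3 H$)
$h{\left(y,d \right)} = -22 - 5 d$ ($h{\left(y,d \right)} = - 5 d - 22 = -22 - 5 d$)
$\frac{h{\left(-31,B{\left(6,0 \right)} \right)}}{-623} = \frac{-22 - 5 \cdot 3 \cdot 0}{-623} = \left(-22 - 0\right) \left(- \frac{1}{623}\right) = \left(-22 + 0\right) \left(- \frac{1}{623}\right) = \left(-22\right) \left(- \frac{1}{623}\right) = \frac{22}{623}$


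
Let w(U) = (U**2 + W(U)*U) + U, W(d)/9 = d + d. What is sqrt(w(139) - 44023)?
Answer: sqrt(323215) ≈ 568.52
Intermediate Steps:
W(d) = 18*d (W(d) = 9*(d + d) = 9*(2*d) = 18*d)
w(U) = U + 19*U**2 (w(U) = (U**2 + (18*U)*U) + U = (U**2 + 18*U**2) + U = 19*U**2 + U = U + 19*U**2)
sqrt(w(139) - 44023) = sqrt(139*(1 + 19*139) - 44023) = sqrt(139*(1 + 2641) - 44023) = sqrt(139*2642 - 44023) = sqrt(367238 - 44023) = sqrt(323215)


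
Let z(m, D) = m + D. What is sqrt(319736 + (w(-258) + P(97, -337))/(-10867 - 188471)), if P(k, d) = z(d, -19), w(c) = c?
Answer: sqrt(3176228537994279)/99669 ≈ 565.45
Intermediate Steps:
z(m, D) = D + m
P(k, d) = -19 + d
sqrt(319736 + (w(-258) + P(97, -337))/(-10867 - 188471)) = sqrt(319736 + (-258 + (-19 - 337))/(-10867 - 188471)) = sqrt(319736 + (-258 - 356)/(-199338)) = sqrt(319736 - 614*(-1/199338)) = sqrt(319736 + 307/99669) = sqrt(31867767691/99669) = sqrt(3176228537994279)/99669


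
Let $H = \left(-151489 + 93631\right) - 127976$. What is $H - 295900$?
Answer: $-481734$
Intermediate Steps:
$H = -185834$ ($H = -57858 - 127976 = -185834$)
$H - 295900 = -185834 - 295900 = -481734$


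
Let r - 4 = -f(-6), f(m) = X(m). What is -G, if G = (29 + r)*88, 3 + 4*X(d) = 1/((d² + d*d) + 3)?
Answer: -222728/75 ≈ -2969.7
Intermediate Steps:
X(d) = -¾ + 1/(4*(3 + 2*d²)) (X(d) = -¾ + 1/(4*((d² + d*d) + 3)) = -¾ + 1/(4*((d² + d²) + 3)) = -¾ + 1/(4*(2*d² + 3)) = -¾ + 1/(4*(3 + 2*d²)))
f(m) = (-4 - 3*m²)/(2*(3 + 2*m²))
r = 356/75 (r = 4 - (-4 - 3*(-6)²)/(2*(3 + 2*(-6)²)) = 4 - (-4 - 3*36)/(2*(3 + 2*36)) = 4 - (-4 - 108)/(2*(3 + 72)) = 4 - (-112)/(2*75) = 4 - 1*(-56/75) = 4 + 56/75 = 356/75 ≈ 4.7467)
G = 222728/75 (G = (29 + 356/75)*88 = (2531/75)*88 = 222728/75 ≈ 2969.7)
-G = -1*222728/75 = -222728/75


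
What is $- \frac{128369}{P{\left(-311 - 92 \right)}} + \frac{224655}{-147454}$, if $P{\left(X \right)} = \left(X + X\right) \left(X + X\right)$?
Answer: $- \frac{82436249053}{47895713372} \approx -1.7212$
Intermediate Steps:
$P{\left(X \right)} = 4 X^{2}$ ($P{\left(X \right)} = 2 X 2 X = 4 X^{2}$)
$- \frac{128369}{P{\left(-311 - 92 \right)}} + \frac{224655}{-147454} = - \frac{128369}{4 \left(-311 - 92\right)^{2}} + \frac{224655}{-147454} = - \frac{128369}{4 \left(-403\right)^{2}} + 224655 \left(- \frac{1}{147454}\right) = - \frac{128369}{4 \cdot 162409} - \frac{224655}{147454} = - \frac{128369}{649636} - \frac{224655}{147454} = - \frac{82436249053}{47895713372}$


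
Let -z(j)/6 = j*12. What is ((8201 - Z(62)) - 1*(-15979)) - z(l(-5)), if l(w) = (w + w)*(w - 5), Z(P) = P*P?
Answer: 27536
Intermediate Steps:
Z(P) = P**2
l(w) = 2*w*(-5 + w) (l(w) = (2*w)*(-5 + w) = 2*w*(-5 + w))
z(j) = -72*j (z(j) = -6*j*12 = -72*j)
((8201 - Z(62)) - 1*(-15979)) - z(l(-5)) = ((8201 - 1*62**2) - 1*(-15979)) - (-72)*2*(-5)*(-5 - 5) = ((8201 - 1*3844) + 15979) - (-72)*2*(-5)*(-10) = ((8201 - 3844) + 15979) - (-72)*100 = (4357 + 15979) - 1*(-7200) = 20336 + 7200 = 27536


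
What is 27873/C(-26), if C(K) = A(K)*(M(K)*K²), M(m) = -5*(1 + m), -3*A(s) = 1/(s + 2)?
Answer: 501714/21125 ≈ 23.750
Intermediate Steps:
A(s) = -1/(3*(2 + s)) (A(s) = -1/(3*(s + 2)) = -1/(3*(2 + s)))
M(m) = -5 - 5*m
C(K) = -K²*(-5 - 5*K)/(6 + 3*K) (C(K) = (-1/(6 + 3*K))*((-5 - 5*K)*K²) = (-1/(6 + 3*K))*(K²*(-5 - 5*K)) = -K²*(-5 - 5*K)/(6 + 3*K))
27873/C(-26) = 27873/(((5/3)*(-26)²*(1 - 26)/(2 - 26))) = 27873/(((5/3)*676*(-25)/(-24))) = 27873/(((5/3)*676*(-1/24)*(-25))) = 27873/(21125/18) = 27873*(18/21125) = 501714/21125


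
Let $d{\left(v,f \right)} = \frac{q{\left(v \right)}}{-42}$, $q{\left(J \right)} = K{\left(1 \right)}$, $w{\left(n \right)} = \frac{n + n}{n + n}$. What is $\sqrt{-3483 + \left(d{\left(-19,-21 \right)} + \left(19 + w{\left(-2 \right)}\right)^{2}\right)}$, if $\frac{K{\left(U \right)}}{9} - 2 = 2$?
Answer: $\frac{i \sqrt{151109}}{7} \approx 55.532 i$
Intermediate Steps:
$K{\left(U \right)} = 36$ ($K{\left(U \right)} = 18 + 9 \cdot 2 = 18 + 18 = 36$)
$w{\left(n \right)} = 1$ ($w{\left(n \right)} = \frac{2 n}{2 n} = 2 n \frac{1}{2 n} = 1$)
$q{\left(J \right)} = 36$
$d{\left(v,f \right)} = - \frac{6}{7}$ ($d{\left(v,f \right)} = \frac{36}{-42} = 36 \left(- \frac{1}{42}\right) = - \frac{6}{7}$)
$\sqrt{-3483 + \left(d{\left(-19,-21 \right)} + \left(19 + w{\left(-2 \right)}\right)^{2}\right)} = \sqrt{-3483 - \left(\frac{6}{7} - \left(19 + 1\right)^{2}\right)} = \sqrt{-3483 - \left(\frac{6}{7} - 20^{2}\right)} = \sqrt{-3483 + \left(- \frac{6}{7} + 400\right)} = \sqrt{-3483 + \frac{2794}{7}} = \sqrt{- \frac{21587}{7}} = \frac{i \sqrt{151109}}{7}$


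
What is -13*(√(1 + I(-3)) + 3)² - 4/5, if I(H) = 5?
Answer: -979/5 - 78*√6 ≈ -386.86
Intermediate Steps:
-13*(√(1 + I(-3)) + 3)² - 4/5 = -13*(√(1 + 5) + 3)² - 4/5 = -13*(√6 + 3)² - 4*⅕ = -13*(3 + √6)² - ⅘ = -⅘ - 13*(3 + √6)²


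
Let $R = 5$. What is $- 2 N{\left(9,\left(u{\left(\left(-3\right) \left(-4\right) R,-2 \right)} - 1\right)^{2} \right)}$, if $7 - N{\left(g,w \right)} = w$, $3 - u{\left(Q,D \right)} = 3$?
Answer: $-12$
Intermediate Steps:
$u{\left(Q,D \right)} = 0$ ($u{\left(Q,D \right)} = 3 - 3 = 0$)
$N{\left(g,w \right)} = 7 - w$
$- 2 N{\left(9,\left(u{\left(\left(-3\right) \left(-4\right) R,-2 \right)} - 1\right)^{2} \right)} = - 2 \left(7 - \left(0 - 1\right)^{2}\right) = - 2 \left(7 - \left(-1\right)^{2}\right) = - 2 \left(7 - 1\right) = \left(-2\right) 6 = -12$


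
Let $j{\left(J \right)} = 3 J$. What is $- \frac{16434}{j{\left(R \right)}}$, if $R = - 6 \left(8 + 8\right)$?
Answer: $\frac{913}{16} \approx 57.063$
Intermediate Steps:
$R = -96$ ($R = \left(-6\right) 16 = -96$)
$- \frac{16434}{j{\left(R \right)}} = - \frac{16434}{3 \left(-96\right)} = - \frac{16434}{-288} = \left(-16434\right) \left(- \frac{1}{288}\right) = \frac{913}{16}$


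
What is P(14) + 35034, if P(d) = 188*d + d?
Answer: 37680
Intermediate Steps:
P(d) = 189*d
P(14) + 35034 = 189*14 + 35034 = 2646 + 35034 = 37680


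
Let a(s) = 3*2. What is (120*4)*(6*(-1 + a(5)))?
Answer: 14400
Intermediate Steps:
a(s) = 6
(120*4)*(6*(-1 + a(5))) = (120*4)*(6*(-1 + 6)) = 480*(6*5) = 480*30 = 14400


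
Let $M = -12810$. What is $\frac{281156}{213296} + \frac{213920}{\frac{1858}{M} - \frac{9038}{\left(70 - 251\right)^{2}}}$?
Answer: $- \frac{2393587273455505649}{4709754795316} \approx -5.0822 \cdot 10^{5}$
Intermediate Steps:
$\frac{281156}{213296} + \frac{213920}{\frac{1858}{M} - \frac{9038}{\left(70 - 251\right)^{2}}} = \frac{281156}{213296} + \frac{213920}{\frac{1858}{-12810} - \frac{9038}{\left(70 - 251\right)^{2}}} = 281156 \cdot \frac{1}{213296} + \frac{213920}{1858 \left(- \frac{1}{12810}\right) - \frac{9038}{\left(-181\right)^{2}}} = \frac{70289}{53324} + \frac{213920}{- \frac{929}{6405} - \frac{9038}{32761}} = \frac{70289}{53324} + \frac{213920}{- \frac{88323359}{209834205}} = \frac{70289}{53324} + 213920 \left(- \frac{209834205}{88323359}\right) = \frac{70289}{53324} - \frac{44887733133600}{88323359} = - \frac{2393587273455505649}{4709754795316}$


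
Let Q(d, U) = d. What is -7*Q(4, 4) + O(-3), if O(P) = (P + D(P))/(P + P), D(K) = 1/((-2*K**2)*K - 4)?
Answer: -8251/300 ≈ -27.503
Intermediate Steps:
D(K) = 1/(-4 - 2*K**3) (D(K) = 1/(-2*K**3 - 4) = 1/(-4 - 2*K**3))
O(P) = (P - 1/(4 + 2*P**3))/(2*P) (O(P) = (P - 1/(4 + 2*P**3))/(P + P) = (P - 1/(4 + 2*P**3))/((2*P)) = (P - 1/(4 + 2*P**3))*(1/(2*P)) = (P - 1/(4 + 2*P**3))/(2*P))
-7*Q(4, 4) + O(-3) = -7*4 + (1/4)*(-1 + 2*(-3)*(2 + (-3)**3))/(-3*(2 + (-3)**3)) = -28 + (1/4)*(-1/3)*(-1 + 2*(-3)*(2 - 27))/(2 - 27) = -28 + (1/4)*(-1/3)*(-1 + 2*(-3)*(-25))/(-25) = -28 + (1/4)*(-1/3)*(-1/25)*(-1 + 150) = -28 + (1/4)*(-1/3)*(-1/25)*149 = -28 + 149/300 = -8251/300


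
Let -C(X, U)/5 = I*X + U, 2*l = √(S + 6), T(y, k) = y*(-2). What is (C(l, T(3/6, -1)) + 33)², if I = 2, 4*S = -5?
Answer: 6251/4 - 190*√19 ≈ 734.56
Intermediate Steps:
S = -5/4 (S = (¼)*(-5) = -5/4 ≈ -1.2500)
T(y, k) = -2*y
l = √19/4 (l = √(-5/4 + 6)/2 = √(19/4)/2 = (√19/2)/2 = √19/4 ≈ 1.0897)
C(X, U) = -10*X - 5*U (C(X, U) = -5*(2*X + U) = -5*(U + 2*X) = -10*X - 5*U)
(C(l, T(3/6, -1)) + 33)² = ((-5*√19/2 - (-10)*3/6) + 33)² = ((-5*√19/2 - (-10)*3*(⅙)) + 33)² = ((-5*√19/2 - (-10)/2) + 33)² = ((-5*√19/2 - 5*(-1)) + 33)² = ((-5*√19/2 + 5) + 33)² = ((5 - 5*√19/2) + 33)² = (38 - 5*√19/2)²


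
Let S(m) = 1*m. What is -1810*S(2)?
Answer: -3620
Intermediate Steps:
S(m) = m
-1810*S(2) = -1810*2 = -3620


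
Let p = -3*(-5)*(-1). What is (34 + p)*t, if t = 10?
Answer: 190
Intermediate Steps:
p = -15 (p = 15*(-1) = -15)
(34 + p)*t = (34 - 15)*10 = 19*10 = 190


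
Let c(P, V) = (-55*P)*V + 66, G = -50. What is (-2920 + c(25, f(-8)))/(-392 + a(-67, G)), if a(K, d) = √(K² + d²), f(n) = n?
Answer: -3193232/146675 - 8146*√6989/146675 ≈ -26.414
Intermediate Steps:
c(P, V) = 66 - 55*P*V (c(P, V) = -55*P*V + 66 = 66 - 55*P*V)
(-2920 + c(25, f(-8)))/(-392 + a(-67, G)) = (-2920 + (66 - 55*25*(-8)))/(-392 + √((-67)² + (-50)²)) = (-2920 + (66 + 11000))/(-392 + √(4489 + 2500)) = (-2920 + 11066)/(-392 + √6989) = 8146/(-392 + √6989)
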